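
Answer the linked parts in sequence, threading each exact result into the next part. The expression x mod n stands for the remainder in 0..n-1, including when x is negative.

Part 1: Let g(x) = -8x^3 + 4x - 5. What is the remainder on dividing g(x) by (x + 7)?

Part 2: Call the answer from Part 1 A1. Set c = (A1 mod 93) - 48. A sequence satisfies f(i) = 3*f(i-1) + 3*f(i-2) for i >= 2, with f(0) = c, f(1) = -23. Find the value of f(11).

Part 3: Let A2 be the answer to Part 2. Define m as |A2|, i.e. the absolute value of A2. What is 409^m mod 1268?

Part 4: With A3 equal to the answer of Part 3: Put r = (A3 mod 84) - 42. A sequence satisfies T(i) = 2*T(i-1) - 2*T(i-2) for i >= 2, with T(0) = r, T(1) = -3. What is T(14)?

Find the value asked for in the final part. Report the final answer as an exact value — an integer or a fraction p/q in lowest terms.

Part 1: remainder = value at the root: -8*(-7)^3 + 4*(-7)^1 - 5 = (2744) + (-28) + (-5) = 2711; answer 2711
Part 2: A1 = 2711; c = -34; f(2) = 3*(-23) + 3*(-34) = -171; iterating: f(2)=-171, f(3)=-582, f(4)=-2259, f(5)=-8523, f(6)=-32346, f(7)=-122607, f(8)=-464859, f(9)=-1762398, f(10)=-6681771, f(11)=-25332507; answer -25332507
Part 3: A2 = -25332507; m = 25332507; squarings mod 1268: 409^1=409, 409^2=1173, 409^4=149, 409^8=645, 409^16=121, 409^32=693, 409^64=945, 409^128=353, 409^256=345, 409^512=1101, 409^1024=1261, 409^2048=49, 409^4096=1133, 409^8192=473, 409^16384=561, 409^32768=257, 409^65536=113, 409^131072=89, 409^262144=313, 409^524288=333, 409^1048576=573, 409^2097152=1185, 409^4194304=549, 409^8388608=885, 409^16777216=869; 409^25332507 = 409^1 * 409^2 * 409^8 * 409^16 * 409^256 * 409^512 * 409^2048 * 409^32768 * 409^131072 * 409^8388608 * 409^16777216 = 1201 (mod 1268); answer 1201
Part 4: A3 = 1201; r = -17; T(2) = 2*(-3) - 2*(-17) = 28; iterating: T(2)=28, T(3)=62, T(4)=68, T(5)=12, T(6)=-112, T(7)=-248, T(8)=-272, T(9)=-48, T(10)=448, T(11)=992, T(12)=1088, T(13)=192, T(14)=-1792; answer -1792

-1792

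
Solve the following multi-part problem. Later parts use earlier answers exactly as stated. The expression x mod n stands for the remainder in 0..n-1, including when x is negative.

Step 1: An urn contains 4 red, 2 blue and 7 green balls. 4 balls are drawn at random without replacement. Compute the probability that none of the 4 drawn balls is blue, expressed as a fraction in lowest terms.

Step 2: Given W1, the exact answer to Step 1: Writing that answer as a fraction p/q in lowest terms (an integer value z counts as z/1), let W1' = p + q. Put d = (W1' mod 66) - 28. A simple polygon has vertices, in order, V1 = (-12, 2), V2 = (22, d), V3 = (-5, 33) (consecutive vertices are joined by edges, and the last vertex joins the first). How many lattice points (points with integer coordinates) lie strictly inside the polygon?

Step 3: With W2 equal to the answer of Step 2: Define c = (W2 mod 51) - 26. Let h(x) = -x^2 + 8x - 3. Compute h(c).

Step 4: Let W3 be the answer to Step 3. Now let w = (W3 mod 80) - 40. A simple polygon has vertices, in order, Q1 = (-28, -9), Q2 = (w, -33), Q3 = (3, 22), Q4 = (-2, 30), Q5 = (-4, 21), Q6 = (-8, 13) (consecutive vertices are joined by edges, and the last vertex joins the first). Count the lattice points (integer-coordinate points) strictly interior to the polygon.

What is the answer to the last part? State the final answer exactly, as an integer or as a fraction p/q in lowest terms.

328

Step 1: total draws C(13,4) = 715; favorable C(11,4) = 330; P = 6/13; answer 6/13
Step 2: W1 = 6/13; threaded value p + q = 19; d = -9; cross terms: (-12*-9 - 22*2)=64, (22*33 - -5*-9)=681, (-5*2 - -12*33)=386; twice the area = |1131| = 1131; area = 1131/2; boundary points = 1 + 3 + 1 = 5; strictly interior points = area - boundary/2 + 1 = 564; answer 564
Step 3: W2 = 564; c = -23; -1*(-23)^2 + 8*(-23)^1 - 3 = (-529) + (-184) + (-3) = -716; answer -716
Step 4: W3 = -716; w = -36; cross terms: (-28*-33 - -36*-9)=600, (-36*22 - 3*-33)=-693, (3*30 - -2*22)=134, (-2*21 - -4*30)=78, (-4*13 - -8*21)=116, (-8*-9 - -28*13)=436; twice the area = |671| = 671; area = 671/2; boundary points = 8 + 1 + 1 + 1 + 4 + 2 = 17; strictly interior points = area - boundary/2 + 1 = 328; answer 328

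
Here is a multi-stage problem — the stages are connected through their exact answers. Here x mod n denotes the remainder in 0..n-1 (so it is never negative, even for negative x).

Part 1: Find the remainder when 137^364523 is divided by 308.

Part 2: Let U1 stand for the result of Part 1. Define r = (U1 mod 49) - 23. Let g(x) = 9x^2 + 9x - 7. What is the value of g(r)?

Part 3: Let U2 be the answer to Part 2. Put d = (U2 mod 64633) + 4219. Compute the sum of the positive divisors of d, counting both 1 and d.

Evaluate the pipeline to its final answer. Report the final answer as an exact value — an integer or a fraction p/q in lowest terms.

Part 1: squarings mod 308: 137^1=137, 137^2=289, 137^4=53, 137^8=37, 137^16=137, 137^32=289, 137^64=53, 137^128=37, 137^256=137, 137^512=289, 137^1024=53, 137^2048=37, 137^4096=137, 137^8192=289, 137^16384=53, 137^32768=37, 137^65536=137, 137^131072=289, 137^262144=53; 137^364523 = 137^1 * 137^2 * 137^8 * 137^32 * 137^64 * 137^128 * 137^256 * 137^512 * 137^1024 * 137^2048 * 137^32768 * 137^65536 * 137^262144 = 37 (mod 308); answer 37
Part 2: U1 = 37; r = 14; 9*(14)^2 + 9*(14)^1 - 7 = (1764) + (126) + (-7) = 1883; answer 1883
Part 3: U2 = 1883; d = 6102; 6102 = 2 * 3^3 * 113; sigma = (1 + 2) * (1 + 3 + 9 + 27) * (1 + 113) = 3 * 40 * 114 = 13680; answer 13680

13680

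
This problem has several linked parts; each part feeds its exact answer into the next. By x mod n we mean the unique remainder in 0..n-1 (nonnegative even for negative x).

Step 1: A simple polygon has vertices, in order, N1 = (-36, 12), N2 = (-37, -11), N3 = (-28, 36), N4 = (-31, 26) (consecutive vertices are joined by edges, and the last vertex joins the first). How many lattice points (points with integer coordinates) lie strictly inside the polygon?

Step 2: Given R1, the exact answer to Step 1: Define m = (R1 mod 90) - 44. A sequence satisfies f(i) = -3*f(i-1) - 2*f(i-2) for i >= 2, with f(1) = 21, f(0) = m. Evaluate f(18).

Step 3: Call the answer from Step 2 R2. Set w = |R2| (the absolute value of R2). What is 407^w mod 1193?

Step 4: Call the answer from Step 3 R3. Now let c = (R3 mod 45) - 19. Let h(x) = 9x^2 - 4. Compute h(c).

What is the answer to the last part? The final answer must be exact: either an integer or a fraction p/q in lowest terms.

Step 1: cross terms: (-36*-11 - -37*12)=840, (-37*36 - -28*-11)=-1640, (-28*26 - -31*36)=388, (-31*12 - -36*26)=564; twice the area = |152| = 152; area = 76; boundary points = 1 + 1 + 1 + 1 = 4; strictly interior points = area - boundary/2 + 1 = 75; answer 75
Step 2: R1 = 75; m = 31; f(2) = -3*(21) - 2*(31) = -125; iterating: f(2)=-125, f(3)=333, f(4)=-749, f(5)=1581, f(6)=-3245, f(7)=6573, f(8)=-13229, f(9)=26541, f(10)=-53165, f(11)=106413, f(12)=-212909, f(13)=425901, f(14)=-851885, f(15)=1703853, f(16)=-3407789, f(17)=6815661, f(18)=-13631405; answer -13631405
Step 3: R2 = -13631405; w = 13631405; squarings mod 1193: 407^1=407, 407^2=1015, 407^4=666, 407^8=953, 407^16=336, 407^32=754, 407^64=648, 407^128=1161, 407^256=1024, 407^512=1122, 407^1024=269, 407^2048=781, 407^4096=338, 407^8192=909, 407^16384=725, 407^32768=705, 407^65536=737, 407^131072=354, 407^262144=51, 407^524288=215, 407^1048576=891, 407^2097152=536, 407^4194304=976, 407^8388608=562; 407^13631405 = 407^1 * 407^4 * 407^8 * 407^32 * 407^128 * 407^256 * 407^512 * 407^1024 * 407^2048 * 407^4096 * 407^8192 * 407^16384 * 407^32768 * 407^65536 * 407^131072 * 407^262144 * 407^524288 * 407^4194304 * 407^8388608 = 907 (mod 1193); answer 907
Step 4: R3 = 907; c = -12; 9*(-12)^2 - 4 = (1296) + (-4) = 1292; answer 1292

1292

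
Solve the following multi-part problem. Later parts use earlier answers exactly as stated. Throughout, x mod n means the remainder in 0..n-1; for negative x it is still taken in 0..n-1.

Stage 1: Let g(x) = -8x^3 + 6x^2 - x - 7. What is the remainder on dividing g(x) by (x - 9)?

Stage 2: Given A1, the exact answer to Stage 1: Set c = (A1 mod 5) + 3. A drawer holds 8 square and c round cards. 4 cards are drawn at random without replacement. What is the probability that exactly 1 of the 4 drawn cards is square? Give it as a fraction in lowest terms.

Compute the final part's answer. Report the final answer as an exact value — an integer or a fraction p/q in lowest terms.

160/1001

Stage 1: remainder = value at the root: -8*(9)^3 + 6*(9)^2 - 1*(9)^1 - 7 = (-5832) + (486) + (-9) + (-7) = -5362; answer -5362
Stage 2: A1 = -5362; c = 6; total draws C(14,4) = 1001; favorable C(8,1)*C(6,3) = 160; P = 160/1001; answer 160/1001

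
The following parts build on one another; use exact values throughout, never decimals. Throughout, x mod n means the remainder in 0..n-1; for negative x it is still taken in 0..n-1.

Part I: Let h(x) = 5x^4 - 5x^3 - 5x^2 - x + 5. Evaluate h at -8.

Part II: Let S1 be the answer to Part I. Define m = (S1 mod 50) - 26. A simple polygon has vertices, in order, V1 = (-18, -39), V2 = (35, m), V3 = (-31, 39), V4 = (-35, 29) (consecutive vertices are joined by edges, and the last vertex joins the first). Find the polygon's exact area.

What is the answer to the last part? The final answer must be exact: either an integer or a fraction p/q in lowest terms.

2587

Part I: 5*(-8)^4 - 5*(-8)^3 - 5*(-8)^2 - 1*(-8)^1 + 5 = (20480) + (2560) + (-320) + (8) + (5) = 22733; answer 22733
Part II: S1 = 22733; m = 7; cross terms: (-18*7 - 35*-39)=1239, (35*39 - -31*7)=1582, (-31*29 - -35*39)=466, (-35*-39 - -18*29)=1887; twice the area = |5174| = 5174; area = 2587; answer 2587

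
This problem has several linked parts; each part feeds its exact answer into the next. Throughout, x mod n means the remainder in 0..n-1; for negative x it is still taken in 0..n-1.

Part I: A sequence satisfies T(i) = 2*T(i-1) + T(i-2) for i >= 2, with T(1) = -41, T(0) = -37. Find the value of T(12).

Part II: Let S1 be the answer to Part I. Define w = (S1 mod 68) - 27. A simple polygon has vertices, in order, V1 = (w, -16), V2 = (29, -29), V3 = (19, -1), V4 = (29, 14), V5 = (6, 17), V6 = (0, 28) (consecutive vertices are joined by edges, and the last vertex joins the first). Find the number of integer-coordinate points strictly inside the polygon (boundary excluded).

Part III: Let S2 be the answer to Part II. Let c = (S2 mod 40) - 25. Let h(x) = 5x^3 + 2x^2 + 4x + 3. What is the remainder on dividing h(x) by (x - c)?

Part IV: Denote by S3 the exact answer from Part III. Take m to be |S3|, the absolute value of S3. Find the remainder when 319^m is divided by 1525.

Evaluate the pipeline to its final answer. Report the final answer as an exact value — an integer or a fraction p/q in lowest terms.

929

Part I: T(2) = 2*(-41) + 1*(-37) = -119; iterating: T(2)=-119, T(3)=-279, T(4)=-677, T(5)=-1633, T(6)=-3943, T(7)=-9519, T(8)=-22981, T(9)=-55481, T(10)=-133943, T(11)=-323367, T(12)=-780677; answer -780677
Part II: S1 = -780677; w = 4; cross terms: (4*-29 - 29*-16)=348, (29*-1 - 19*-29)=522, (19*14 - 29*-1)=295, (29*17 - 6*14)=409, (6*28 - 0*17)=168, (0*-16 - 4*28)=-112; twice the area = |1630| = 1630; area = 815; boundary points = 1 + 2 + 5 + 1 + 1 + 4 = 14; strictly interior points = area - boundary/2 + 1 = 809; answer 809
Part III: S2 = 809; c = -16; remainder = value at the root: 5*(-16)^3 + 2*(-16)^2 + 4*(-16)^1 + 3 = (-20480) + (512) + (-64) + (3) = -20029; answer -20029
Part IV: S3 = -20029; m = 20029; squarings mod 1525: 319^1=319, 319^2=1111, 319^4=596, 319^8=1416, 319^16=1206, 319^32=1111, 319^64=596, 319^128=1416, 319^256=1206, 319^512=1111, 319^1024=596, 319^2048=1416, 319^4096=1206, 319^8192=1111, 319^16384=596; 319^20029 = 319^1 * 319^4 * 319^8 * 319^16 * 319^32 * 319^512 * 319^1024 * 319^2048 * 319^16384 = 929 (mod 1525); answer 929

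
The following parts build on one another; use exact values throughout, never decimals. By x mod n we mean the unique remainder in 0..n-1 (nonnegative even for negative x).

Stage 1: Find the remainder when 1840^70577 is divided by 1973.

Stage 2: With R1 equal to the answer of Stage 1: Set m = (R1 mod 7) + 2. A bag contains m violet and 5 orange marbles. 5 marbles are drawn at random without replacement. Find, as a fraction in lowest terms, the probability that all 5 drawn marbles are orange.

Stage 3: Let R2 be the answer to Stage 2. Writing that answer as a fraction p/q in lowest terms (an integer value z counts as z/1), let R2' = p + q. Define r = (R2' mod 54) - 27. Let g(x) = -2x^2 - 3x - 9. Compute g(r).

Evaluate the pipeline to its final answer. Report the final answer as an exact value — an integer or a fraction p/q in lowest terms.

-788

Stage 1: squarings mod 1973: 1840^1=1840, 1840^2=1905, 1840^4=678, 1840^8=1948, 1840^16=625, 1840^32=1944, 1840^64=841, 1840^128=947, 1840^256=1067, 1840^512=68, 1840^1024=678, 1840^2048=1948, 1840^4096=625, 1840^8192=1944, 1840^16384=841, 1840^32768=947, 1840^65536=1067; 1840^70577 = 1840^1 * 1840^16 * 1840^32 * 1840^128 * 1840^256 * 1840^512 * 1840^4096 * 1840^65536 = 321 (mod 1973); answer 321
Stage 2: R1 = 321; m = 8; total draws C(13,5) = 1287; favorable C(5,5) = 1; P = 1/1287; answer 1/1287
Stage 3: R2 = 1/1287; threaded value p + q = 1288; r = 19; -2*(19)^2 - 3*(19)^1 - 9 = (-722) + (-57) + (-9) = -788; answer -788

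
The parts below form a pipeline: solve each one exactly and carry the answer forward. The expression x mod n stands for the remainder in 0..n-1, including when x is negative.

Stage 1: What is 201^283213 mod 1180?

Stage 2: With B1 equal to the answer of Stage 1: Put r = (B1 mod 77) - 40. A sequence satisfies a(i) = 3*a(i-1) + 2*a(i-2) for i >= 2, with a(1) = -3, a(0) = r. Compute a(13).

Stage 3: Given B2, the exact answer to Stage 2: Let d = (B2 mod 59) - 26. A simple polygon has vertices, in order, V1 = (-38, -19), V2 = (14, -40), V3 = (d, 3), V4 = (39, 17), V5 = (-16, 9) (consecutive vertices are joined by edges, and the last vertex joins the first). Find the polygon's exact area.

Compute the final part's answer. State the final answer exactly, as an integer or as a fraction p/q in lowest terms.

Stage 1: squarings mod 1180: 201^1=201, 201^2=281, 201^4=1081, 201^8=361, 201^16=521, 201^32=41, 201^64=501, 201^128=841, 201^256=461, 201^512=121, 201^1024=481, 201^2048=81, 201^4096=661, 201^8192=321, 201^16384=381, 201^32768=21, 201^65536=441, 201^131072=961, 201^262144=761; 201^283213 = 201^1 * 201^4 * 201^8 * 201^64 * 201^512 * 201^4096 * 201^16384 * 201^262144 = 681 (mod 1180); answer 681
Stage 2: B1 = 681; r = 25; a(2) = 3*(-3) + 2*(25) = 41; iterating: a(2)=41, a(3)=117, a(4)=433, a(5)=1533, a(6)=5465, a(7)=19461, a(8)=69313, a(9)=246861, a(10)=879209, a(11)=3131349, a(12)=11152465, a(13)=39720093; answer 39720093
Stage 3: B2 = 39720093; d = 28; cross terms: (-38*-40 - 14*-19)=1786, (14*3 - 28*-40)=1162, (28*17 - 39*3)=359, (39*9 - -16*17)=623, (-16*-19 - -38*9)=646; twice the area = |4576| = 4576; area = 2288; answer 2288

2288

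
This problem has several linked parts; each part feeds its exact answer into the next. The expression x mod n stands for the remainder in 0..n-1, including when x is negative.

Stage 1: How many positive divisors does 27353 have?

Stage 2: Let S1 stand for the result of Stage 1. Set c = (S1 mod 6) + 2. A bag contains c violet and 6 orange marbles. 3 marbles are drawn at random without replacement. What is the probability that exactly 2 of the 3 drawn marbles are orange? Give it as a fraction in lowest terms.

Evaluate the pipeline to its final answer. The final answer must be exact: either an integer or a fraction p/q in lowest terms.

9/22

Stage 1: 27353 = 17 * 1609; number of divisors = (1+1) * (1+1) = 4; answer 4
Stage 2: S1 = 4; c = 6; total draws C(12,3) = 220; favorable C(6,2)*C(6,1) = 90; P = 9/22; answer 9/22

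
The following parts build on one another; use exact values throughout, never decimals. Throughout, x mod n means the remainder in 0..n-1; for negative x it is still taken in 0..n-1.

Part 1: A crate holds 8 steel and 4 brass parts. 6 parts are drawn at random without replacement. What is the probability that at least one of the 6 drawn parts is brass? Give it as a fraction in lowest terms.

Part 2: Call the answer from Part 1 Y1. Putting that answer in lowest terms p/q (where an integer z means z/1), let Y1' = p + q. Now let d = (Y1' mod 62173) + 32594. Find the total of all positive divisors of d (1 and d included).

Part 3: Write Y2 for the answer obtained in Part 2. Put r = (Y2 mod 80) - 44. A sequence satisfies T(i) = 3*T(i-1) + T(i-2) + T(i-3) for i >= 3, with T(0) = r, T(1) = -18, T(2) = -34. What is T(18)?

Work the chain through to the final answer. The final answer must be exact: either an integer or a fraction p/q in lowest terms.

Part 1: total draws C(12,6) = 924; complement C(8,6) = 28; favorable 924 - 28 = 896; P = 32/33; answer 32/33
Part 2: Y1 = 32/33; threaded value p + q = 65; d = 32659; 32659 = 11 * 2969; sigma = (1 + 11) * (1 + 2969) = 12 * 2970 = 35640; answer 35640
Part 3: Y2 = 35640; r = -4; T(3) = 3*(-34) + 1*(-18) + 1*(-4) = -124; iterating: T(3)=-124, T(4)=-424, T(5)=-1430, T(6)=-4838, T(7)=-16368, T(8)=-55372, T(9)=-187322, T(10)=-633706, T(11)=-2143812, T(12)=-7252464, T(13)=-24534910, T(14)=-83001006, T(15)=-280790392, T(16)=-949907092, T(17)=-3213512674, T(18)=-10871235506; answer -10871235506

-10871235506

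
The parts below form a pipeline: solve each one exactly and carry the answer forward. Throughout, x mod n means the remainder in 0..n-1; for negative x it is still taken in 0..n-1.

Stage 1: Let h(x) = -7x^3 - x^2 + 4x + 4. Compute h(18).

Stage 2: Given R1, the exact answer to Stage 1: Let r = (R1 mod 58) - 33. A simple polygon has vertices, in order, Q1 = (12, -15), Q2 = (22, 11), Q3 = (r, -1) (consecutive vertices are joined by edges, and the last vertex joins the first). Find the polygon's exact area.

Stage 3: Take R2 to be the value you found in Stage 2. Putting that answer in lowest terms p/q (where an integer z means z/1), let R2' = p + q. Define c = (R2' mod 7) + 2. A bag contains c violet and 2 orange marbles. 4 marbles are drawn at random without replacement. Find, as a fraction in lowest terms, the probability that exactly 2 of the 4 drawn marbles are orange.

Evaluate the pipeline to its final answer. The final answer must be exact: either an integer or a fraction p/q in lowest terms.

Stage 1: -7*(18)^3 - 1*(18)^2 + 4*(18)^1 + 4 = (-40824) + (-324) + (72) + (4) = -41072; answer -41072
Stage 2: R1 = -41072; r = 17; cross terms: (12*11 - 22*-15)=462, (22*-1 - 17*11)=-209, (17*-15 - 12*-1)=-243; twice the area = |10| = 10; area = 5; answer 5
Stage 3: R2 = 5; threaded value p + q = 6; c = 8; total draws C(10,4) = 210; favorable C(2,2)*C(8,2) = 28; P = 2/15; answer 2/15

2/15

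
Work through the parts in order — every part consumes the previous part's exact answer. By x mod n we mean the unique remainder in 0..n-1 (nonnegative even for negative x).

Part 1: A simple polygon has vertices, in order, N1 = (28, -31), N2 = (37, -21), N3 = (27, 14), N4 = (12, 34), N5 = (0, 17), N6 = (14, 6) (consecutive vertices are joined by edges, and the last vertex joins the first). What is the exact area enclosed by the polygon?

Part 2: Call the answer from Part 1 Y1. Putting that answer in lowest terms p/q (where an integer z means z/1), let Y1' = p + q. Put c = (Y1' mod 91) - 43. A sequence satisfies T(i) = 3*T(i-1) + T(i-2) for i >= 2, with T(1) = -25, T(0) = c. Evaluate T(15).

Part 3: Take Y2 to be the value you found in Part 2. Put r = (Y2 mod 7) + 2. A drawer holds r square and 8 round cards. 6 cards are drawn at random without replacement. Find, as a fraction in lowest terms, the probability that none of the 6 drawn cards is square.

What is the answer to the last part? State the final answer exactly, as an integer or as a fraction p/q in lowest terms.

4/715

Part 1: cross terms: (28*-21 - 37*-31)=559, (37*14 - 27*-21)=1085, (27*34 - 12*14)=750, (12*17 - 0*34)=204, (0*6 - 14*17)=-238, (14*-31 - 28*6)=-602; twice the area = |1758| = 1758; area = 879; answer 879
Part 2: Y1 = 879; threaded value p + q = 880; c = 18; T(2) = 3*(-25) + 1*(18) = -57; iterating: T(2)=-57, T(3)=-196, T(4)=-645, T(5)=-2131, T(6)=-7038, T(7)=-23245, T(8)=-76773, T(9)=-253564, T(10)=-837465, T(11)=-2765959, T(12)=-9135342, T(13)=-30171985, T(14)=-99651297, T(15)=-329125876; answer -329125876
Part 3: Y2 = -329125876; r = 7; total draws C(15,6) = 5005; favorable C(8,6) = 28; P = 4/715; answer 4/715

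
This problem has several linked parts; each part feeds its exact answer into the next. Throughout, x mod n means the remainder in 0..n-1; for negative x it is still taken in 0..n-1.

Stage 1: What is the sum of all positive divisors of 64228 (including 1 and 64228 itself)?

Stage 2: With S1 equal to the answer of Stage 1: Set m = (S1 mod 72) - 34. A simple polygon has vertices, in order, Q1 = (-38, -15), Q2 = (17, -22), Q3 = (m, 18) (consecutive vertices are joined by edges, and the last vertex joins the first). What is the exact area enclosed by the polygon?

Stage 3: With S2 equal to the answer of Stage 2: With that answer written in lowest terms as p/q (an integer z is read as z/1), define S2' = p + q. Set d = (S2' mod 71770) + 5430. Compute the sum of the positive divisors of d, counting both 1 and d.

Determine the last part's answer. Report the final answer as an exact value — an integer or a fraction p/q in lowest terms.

7548

Stage 1: 64228 = 2^2 * 16057; sigma = (1 + 2 + 4) * (1 + 16057) = 7 * 16058 = 112406; answer 112406
Stage 2: S1 = 112406; m = -20; cross terms: (-38*-22 - 17*-15)=1091, (17*18 - -20*-22)=-134, (-20*-15 - -38*18)=984; twice the area = |1941| = 1941; area = 1941/2; answer 1941/2
Stage 3: S2 = 1941/2; threaded value p + q = 1943; d = 7373; 7373 = 73 * 101; sigma = (1 + 73) * (1 + 101) = 74 * 102 = 7548; answer 7548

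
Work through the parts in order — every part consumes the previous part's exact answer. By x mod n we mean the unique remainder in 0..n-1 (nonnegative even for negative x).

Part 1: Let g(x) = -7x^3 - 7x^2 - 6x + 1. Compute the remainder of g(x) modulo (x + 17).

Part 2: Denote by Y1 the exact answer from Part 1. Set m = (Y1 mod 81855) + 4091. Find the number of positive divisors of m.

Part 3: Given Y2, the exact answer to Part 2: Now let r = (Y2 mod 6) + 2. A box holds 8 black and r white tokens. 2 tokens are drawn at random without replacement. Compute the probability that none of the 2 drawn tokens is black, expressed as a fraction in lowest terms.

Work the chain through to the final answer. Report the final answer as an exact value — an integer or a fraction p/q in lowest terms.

Part 1: remainder = value at the root: -7*(-17)^3 - 7*(-17)^2 - 6*(-17)^1 + 1 = (34391) + (-2023) + (102) + (1) = 32471; answer 32471
Part 2: Y1 = 32471; m = 36562; 36562 = 2 * 101 * 181; number of divisors = (1+1) * (1+1) * (1+1) = 8; answer 8
Part 3: Y2 = 8; r = 4; total draws C(12,2) = 66; favorable C(4,2) = 6; P = 1/11; answer 1/11

1/11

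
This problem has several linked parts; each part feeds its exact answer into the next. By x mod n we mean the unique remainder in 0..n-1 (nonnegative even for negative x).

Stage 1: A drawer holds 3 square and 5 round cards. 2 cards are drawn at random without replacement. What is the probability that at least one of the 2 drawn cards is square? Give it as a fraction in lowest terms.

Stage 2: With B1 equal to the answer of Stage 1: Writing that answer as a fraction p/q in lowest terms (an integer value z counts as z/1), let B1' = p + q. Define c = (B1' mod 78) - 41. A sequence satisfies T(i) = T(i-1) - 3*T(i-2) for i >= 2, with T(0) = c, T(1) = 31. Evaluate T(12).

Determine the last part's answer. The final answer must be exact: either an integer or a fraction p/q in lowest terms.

Stage 1: total draws C(8,2) = 28; complement C(5,2) = 10; favorable 28 - 10 = 18; P = 9/14; answer 9/14
Stage 2: B1 = 9/14; threaded value p + q = 23; c = -18; T(2) = 1*(31) - 3*(-18) = 85; iterating: T(2)=85, T(3)=-8, T(4)=-263, T(5)=-239, T(6)=550, T(7)=1267, T(8)=-383, T(9)=-4184, T(10)=-3035, T(11)=9517, T(12)=18622; answer 18622

18622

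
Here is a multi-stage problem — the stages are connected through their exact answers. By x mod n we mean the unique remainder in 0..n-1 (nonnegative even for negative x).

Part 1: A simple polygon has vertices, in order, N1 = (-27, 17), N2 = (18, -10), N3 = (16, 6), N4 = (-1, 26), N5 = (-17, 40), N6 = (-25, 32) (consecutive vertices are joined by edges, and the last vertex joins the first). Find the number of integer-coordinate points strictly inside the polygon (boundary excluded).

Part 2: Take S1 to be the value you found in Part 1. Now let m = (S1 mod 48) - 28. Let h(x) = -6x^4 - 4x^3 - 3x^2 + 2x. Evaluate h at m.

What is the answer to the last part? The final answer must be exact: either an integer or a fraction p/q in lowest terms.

-1632011

Part 1: cross terms: (-27*-10 - 18*17)=-36, (18*6 - 16*-10)=268, (16*26 - -1*6)=422, (-1*40 - -17*26)=402, (-17*32 - -25*40)=456, (-25*17 - -27*32)=439; twice the area = |1951| = 1951; area = 1951/2; boundary points = 9 + 2 + 1 + 2 + 8 + 1 = 23; strictly interior points = area - boundary/2 + 1 = 965; answer 965
Part 2: S1 = 965; m = -23; -6*(-23)^4 - 4*(-23)^3 - 3*(-23)^2 + 2*(-23)^1 = (-1679046) + (48668) + (-1587) + (-46) = -1632011; answer -1632011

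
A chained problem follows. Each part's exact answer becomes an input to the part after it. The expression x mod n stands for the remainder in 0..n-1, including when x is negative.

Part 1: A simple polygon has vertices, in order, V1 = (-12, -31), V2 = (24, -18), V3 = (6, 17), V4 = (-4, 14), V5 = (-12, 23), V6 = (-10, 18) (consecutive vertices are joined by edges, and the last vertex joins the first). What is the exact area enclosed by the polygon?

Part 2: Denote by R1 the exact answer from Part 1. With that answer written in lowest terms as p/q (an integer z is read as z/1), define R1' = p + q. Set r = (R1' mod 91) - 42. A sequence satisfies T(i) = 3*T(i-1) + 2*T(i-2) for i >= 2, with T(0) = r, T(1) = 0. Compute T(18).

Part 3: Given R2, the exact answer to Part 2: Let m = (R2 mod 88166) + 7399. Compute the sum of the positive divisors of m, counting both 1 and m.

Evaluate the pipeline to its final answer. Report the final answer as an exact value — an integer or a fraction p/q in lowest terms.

74880

Part 1: cross terms: (-12*-18 - 24*-31)=960, (24*17 - 6*-18)=516, (6*14 - -4*17)=152, (-4*23 - -12*14)=76, (-12*18 - -10*23)=14, (-10*-31 - -12*18)=526; twice the area = |2244| = 2244; area = 1122; answer 1122
Part 2: R1 = 1122; threaded value p + q = 1123; r = -11; T(2) = 3*(0) + 2*(-11) = -22; iterating: T(2)=-22, T(3)=-66, T(4)=-242, T(5)=-858, T(6)=-3058, T(7)=-10890, T(8)=-38786, T(9)=-138138, T(10)=-491986, T(11)=-1752234, T(12)=-6240674, T(13)=-22226490, T(14)=-79160818, T(15)=-281935434, T(16)=-1004127938, T(17)=-3576254682, T(18)=-12737019922; answer -12737019922
Part 3: R2 = -12737019922; m = 64999; 64999 = 11 * 19 * 311; sigma = (1 + 11) * (1 + 19) * (1 + 311) = 12 * 20 * 312 = 74880; answer 74880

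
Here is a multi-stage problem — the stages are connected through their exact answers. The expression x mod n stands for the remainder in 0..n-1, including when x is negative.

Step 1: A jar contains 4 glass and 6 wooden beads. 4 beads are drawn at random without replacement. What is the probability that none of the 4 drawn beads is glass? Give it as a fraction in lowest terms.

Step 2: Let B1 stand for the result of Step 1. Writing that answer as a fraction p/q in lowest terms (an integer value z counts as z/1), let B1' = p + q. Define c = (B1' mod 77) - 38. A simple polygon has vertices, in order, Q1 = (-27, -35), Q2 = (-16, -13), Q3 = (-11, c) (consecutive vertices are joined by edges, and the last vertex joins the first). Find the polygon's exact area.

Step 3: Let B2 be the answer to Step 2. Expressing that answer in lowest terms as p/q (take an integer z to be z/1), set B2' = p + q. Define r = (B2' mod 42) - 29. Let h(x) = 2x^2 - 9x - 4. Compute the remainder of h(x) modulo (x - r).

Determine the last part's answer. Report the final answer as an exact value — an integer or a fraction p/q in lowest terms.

Step 1: total draws C(10,4) = 210; favorable C(6,4) = 15; P = 1/14; answer 1/14
Step 2: B1 = 1/14; threaded value p + q = 15; c = -23; cross terms: (-27*-13 - -16*-35)=-209, (-16*-23 - -11*-13)=225, (-11*-35 - -27*-23)=-236; twice the area = |-220| = 220; area = 110; answer 110
Step 3: B2 = 110; threaded value p + q = 111; r = -2; remainder = value at the root: 2*(-2)^2 - 9*(-2)^1 - 4 = (8) + (18) + (-4) = 22; answer 22

22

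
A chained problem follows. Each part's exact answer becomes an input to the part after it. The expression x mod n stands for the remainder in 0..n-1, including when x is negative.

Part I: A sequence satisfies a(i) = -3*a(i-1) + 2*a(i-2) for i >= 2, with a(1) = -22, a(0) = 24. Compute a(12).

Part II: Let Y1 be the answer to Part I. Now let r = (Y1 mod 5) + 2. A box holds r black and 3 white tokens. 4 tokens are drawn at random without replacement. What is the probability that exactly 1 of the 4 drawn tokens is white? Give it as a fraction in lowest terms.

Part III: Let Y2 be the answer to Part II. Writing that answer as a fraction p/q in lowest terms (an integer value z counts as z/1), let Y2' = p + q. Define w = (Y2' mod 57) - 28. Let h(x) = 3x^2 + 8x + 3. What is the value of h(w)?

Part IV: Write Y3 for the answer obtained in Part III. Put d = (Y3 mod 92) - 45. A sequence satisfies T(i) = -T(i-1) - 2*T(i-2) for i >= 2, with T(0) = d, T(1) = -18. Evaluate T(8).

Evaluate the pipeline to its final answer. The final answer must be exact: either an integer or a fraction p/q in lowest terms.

Part I: a(2) = -3*(-22) + 2*(24) = 114; iterating: a(2)=114, a(3)=-386, a(4)=1386, a(5)=-4930, a(6)=17562, a(7)=-62546, a(8)=222762, a(9)=-793378, a(10)=2825658, a(11)=-10063730, a(12)=35842506; answer 35842506
Part II: Y1 = 35842506; r = 3; total draws C(6,4) = 15; favorable C(3,1)*C(3,3) = 3; P = 1/5; answer 1/5
Part III: Y2 = 1/5; threaded value p + q = 6; w = -22; 3*(-22)^2 + 8*(-22)^1 + 3 = (1452) + (-176) + (3) = 1279; answer 1279
Part IV: Y3 = 1279; d = 38; T(2) = -1*(-18) - 2*(38) = -58; iterating: T(2)=-58, T(3)=94, T(4)=22, T(5)=-210, T(6)=166, T(7)=254, T(8)=-586; answer -586

-586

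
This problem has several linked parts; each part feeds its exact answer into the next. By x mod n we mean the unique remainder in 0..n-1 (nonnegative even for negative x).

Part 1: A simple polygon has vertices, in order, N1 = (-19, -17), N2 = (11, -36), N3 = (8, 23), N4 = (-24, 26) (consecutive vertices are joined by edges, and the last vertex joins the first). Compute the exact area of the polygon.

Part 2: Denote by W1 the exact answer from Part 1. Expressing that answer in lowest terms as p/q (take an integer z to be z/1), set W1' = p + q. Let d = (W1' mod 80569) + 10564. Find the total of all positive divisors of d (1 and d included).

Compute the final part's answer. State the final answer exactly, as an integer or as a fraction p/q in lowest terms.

Part 1: cross terms: (-19*-36 - 11*-17)=871, (11*23 - 8*-36)=541, (8*26 - -24*23)=760, (-24*-17 - -19*26)=902; twice the area = |3074| = 3074; area = 1537; answer 1537
Part 2: W1 = 1537; threaded value p + q = 1538; d = 12102; 12102 = 2 * 3 * 2017; sigma = (1 + 2) * (1 + 3) * (1 + 2017) = 3 * 4 * 2018 = 24216; answer 24216

24216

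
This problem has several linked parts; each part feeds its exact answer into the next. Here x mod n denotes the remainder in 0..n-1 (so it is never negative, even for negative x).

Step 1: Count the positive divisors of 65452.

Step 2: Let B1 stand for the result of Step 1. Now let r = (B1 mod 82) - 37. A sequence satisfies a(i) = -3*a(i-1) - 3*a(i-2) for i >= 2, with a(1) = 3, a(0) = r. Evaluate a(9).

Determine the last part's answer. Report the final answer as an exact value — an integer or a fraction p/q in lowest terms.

7047

Step 1: 65452 = 2^2 * 16363; number of divisors = (2+1) * (1+1) = 6; answer 6
Step 2: B1 = 6; r = -31; a(2) = -3*(3) - 3*(-31) = 84; iterating: a(2)=84, a(3)=-261, a(4)=531, a(5)=-810, a(6)=837, a(7)=-81, a(8)=-2268, a(9)=7047; answer 7047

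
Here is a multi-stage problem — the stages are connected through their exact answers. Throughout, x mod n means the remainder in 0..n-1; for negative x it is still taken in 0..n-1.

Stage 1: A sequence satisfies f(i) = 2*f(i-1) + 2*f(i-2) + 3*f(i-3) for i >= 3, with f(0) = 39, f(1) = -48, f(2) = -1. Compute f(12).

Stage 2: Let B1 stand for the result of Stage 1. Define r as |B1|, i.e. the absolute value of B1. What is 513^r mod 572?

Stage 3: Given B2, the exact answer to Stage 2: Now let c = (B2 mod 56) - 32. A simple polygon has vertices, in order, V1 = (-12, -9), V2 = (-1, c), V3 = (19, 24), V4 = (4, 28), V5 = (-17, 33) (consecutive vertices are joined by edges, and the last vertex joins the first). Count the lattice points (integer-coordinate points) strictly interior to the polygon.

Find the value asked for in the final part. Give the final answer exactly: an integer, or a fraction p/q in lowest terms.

Stage 1: f(3) = 2*(-1) + 2*(-48) + 3*(39) = 19; iterating: f(3)=19, f(4)=-108, f(5)=-181, f(6)=-521, f(7)=-1728, f(8)=-5041, f(9)=-15101, f(10)=-45468, f(11)=-136261, f(12)=-408761; answer -408761
Stage 2: B1 = -408761; r = 408761; squarings mod 572: 513^1=513, 513^2=49, 513^4=113, 513^8=185, 513^16=477, 513^32=445, 513^64=113, 513^128=185, 513^256=477, 513^512=445, 513^1024=113, 513^2048=185, 513^4096=477, 513^8192=445, 513^16384=113, 513^32768=185, 513^65536=477, 513^131072=445, 513^262144=113; 513^408761 = 513^1 * 513^8 * 513^16 * 513^32 * 513^128 * 513^1024 * 513^2048 * 513^4096 * 513^8192 * 513^131072 * 513^262144 = 249 (mod 572); answer 249
Stage 3: B2 = 249; c = -7; cross terms: (-12*-7 - -1*-9)=75, (-1*24 - 19*-7)=109, (19*28 - 4*24)=436, (4*33 - -17*28)=608, (-17*-9 - -12*33)=549; twice the area = |1777| = 1777; area = 1777/2; boundary points = 1 + 1 + 1 + 1 + 1 = 5; strictly interior points = area - boundary/2 + 1 = 887; answer 887

887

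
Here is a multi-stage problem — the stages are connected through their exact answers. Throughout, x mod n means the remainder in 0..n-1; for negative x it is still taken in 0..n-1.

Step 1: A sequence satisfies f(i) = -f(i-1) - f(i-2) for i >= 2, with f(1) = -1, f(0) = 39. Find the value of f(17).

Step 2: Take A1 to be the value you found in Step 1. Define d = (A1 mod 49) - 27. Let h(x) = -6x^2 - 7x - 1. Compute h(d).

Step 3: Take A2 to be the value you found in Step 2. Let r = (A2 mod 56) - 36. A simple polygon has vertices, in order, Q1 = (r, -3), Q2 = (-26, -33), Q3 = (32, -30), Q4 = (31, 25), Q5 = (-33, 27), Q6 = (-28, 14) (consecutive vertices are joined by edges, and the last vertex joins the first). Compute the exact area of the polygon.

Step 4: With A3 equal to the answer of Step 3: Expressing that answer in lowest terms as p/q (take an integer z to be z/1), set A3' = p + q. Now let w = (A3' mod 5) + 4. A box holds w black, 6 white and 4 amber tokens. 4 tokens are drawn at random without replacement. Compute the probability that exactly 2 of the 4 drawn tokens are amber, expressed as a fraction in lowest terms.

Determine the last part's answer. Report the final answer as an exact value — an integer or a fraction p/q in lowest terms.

270/1001

Step 1: f(2) = -1*(-1) - 1*(39) = -38; iterating: f(2)=-38, f(3)=39, f(4)=-1, f(5)=-38, f(6)=39, f(7)=-1, f(8)=-38, f(9)=39, f(10)=-1, f(11)=-38, f(12)=39, f(13)=-1, f(14)=-38, f(15)=39, f(16)=-1, f(17)=-38; answer -38
Step 2: A1 = -38; d = -16; -6*(-16)^2 - 7*(-16)^1 - 1 = (-1536) + (112) + (-1) = -1425; answer -1425
Step 3: A2 = -1425; r = -5; cross terms: (-5*-33 - -26*-3)=87, (-26*-30 - 32*-33)=1836, (32*25 - 31*-30)=1730, (31*27 - -33*25)=1662, (-33*14 - -28*27)=294, (-28*-3 - -5*14)=154; twice the area = |5763| = 5763; area = 5763/2; answer 5763/2
Step 4: A3 = 5763/2; threaded value p + q = 5765; w = 4; total draws C(14,4) = 1001; favorable C(4,2)*C(10,2) = 270; P = 270/1001; answer 270/1001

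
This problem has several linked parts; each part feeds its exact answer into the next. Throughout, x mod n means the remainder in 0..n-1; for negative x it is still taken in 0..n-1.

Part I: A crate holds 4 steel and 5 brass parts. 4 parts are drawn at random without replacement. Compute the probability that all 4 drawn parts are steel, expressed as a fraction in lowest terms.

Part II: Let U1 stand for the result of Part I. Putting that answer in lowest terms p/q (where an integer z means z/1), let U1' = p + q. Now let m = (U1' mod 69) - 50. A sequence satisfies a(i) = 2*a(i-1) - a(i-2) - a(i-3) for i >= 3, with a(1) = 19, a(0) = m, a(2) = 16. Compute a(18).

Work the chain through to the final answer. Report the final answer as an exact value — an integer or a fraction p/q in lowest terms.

-9905

Part I: total draws C(9,4) = 126; favorable C(4,4) = 1; P = 1/126; answer 1/126
Part II: U1 = 1/126; threaded value p + q = 127; m = 8; a(3) = 2*(16) - 1*(19) - 1*(8) = 5; iterating: a(3)=5, a(4)=-25, a(5)=-71, a(6)=-122, a(7)=-148, a(8)=-103, a(9)=64, a(10)=379, a(11)=797, a(12)=1151, a(13)=1126, a(14)=304, a(15)=-1669, a(16)=-4768, a(17)=-8171, a(18)=-9905; answer -9905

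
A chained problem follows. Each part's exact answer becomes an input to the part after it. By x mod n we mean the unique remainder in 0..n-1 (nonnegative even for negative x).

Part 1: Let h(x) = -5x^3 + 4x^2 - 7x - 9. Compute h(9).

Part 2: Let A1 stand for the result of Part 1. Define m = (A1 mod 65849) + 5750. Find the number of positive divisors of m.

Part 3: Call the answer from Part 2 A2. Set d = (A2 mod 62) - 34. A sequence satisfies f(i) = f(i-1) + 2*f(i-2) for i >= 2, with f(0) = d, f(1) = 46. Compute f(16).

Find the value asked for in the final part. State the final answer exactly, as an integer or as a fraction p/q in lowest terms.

Part 1: -5*(9)^3 + 4*(9)^2 - 7*(9)^1 - 9 = (-3645) + (324) + (-63) + (-9) = -3393; answer -3393
Part 2: A1 = -3393; m = 68206; 68206 = 2 * 67 * 509; number of divisors = (1+1) * (1+1) * (1+1) = 8; answer 8
Part 3: A2 = 8; d = -26; f(2) = 1*(46) + 2*(-26) = -6; iterating: f(2)=-6, f(3)=86, f(4)=74, f(5)=246, f(6)=394, f(7)=886, f(8)=1674, f(9)=3446, f(10)=6794, f(11)=13686, f(12)=27274, f(13)=54646, f(14)=109194, f(15)=218486, f(16)=436874; answer 436874

436874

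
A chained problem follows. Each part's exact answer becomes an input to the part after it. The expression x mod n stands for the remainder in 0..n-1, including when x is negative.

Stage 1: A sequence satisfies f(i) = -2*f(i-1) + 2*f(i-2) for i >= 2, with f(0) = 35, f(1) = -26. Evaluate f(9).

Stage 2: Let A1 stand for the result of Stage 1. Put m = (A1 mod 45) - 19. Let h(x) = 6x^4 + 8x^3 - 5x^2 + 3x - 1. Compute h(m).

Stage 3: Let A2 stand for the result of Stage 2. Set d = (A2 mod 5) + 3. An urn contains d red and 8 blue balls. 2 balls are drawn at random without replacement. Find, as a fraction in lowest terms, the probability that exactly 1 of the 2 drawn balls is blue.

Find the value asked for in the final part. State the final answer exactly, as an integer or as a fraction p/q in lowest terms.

24/55

Stage 1: f(2) = -2*(-26) + 2*(35) = 122; iterating: f(2)=122, f(3)=-296, f(4)=836, f(5)=-2264, f(6)=6200, f(7)=-16928, f(8)=46256, f(9)=-126368; answer -126368
Stage 2: A1 = -126368; m = 18; 6*(18)^4 + 8*(18)^3 - 5*(18)^2 + 3*(18)^1 - 1 = (629856) + (46656) + (-1620) + (54) + (-1) = 674945; answer 674945
Stage 3: A2 = 674945; d = 3; total draws C(11,2) = 55; favorable C(8,1)*C(3,1) = 24; P = 24/55; answer 24/55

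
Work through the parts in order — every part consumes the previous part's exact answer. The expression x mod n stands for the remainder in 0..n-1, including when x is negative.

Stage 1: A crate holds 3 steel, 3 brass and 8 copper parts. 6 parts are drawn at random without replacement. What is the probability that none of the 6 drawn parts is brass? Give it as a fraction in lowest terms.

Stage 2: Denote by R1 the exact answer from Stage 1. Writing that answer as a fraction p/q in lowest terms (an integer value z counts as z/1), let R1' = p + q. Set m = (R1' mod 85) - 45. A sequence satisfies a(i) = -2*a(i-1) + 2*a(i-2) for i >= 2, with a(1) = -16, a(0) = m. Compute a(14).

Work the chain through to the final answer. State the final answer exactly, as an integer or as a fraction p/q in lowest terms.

-2221312

Stage 1: total draws C(14,6) = 3003; favorable C(11,6) = 462; P = 2/13; answer 2/13
Stage 2: R1 = 2/13; threaded value p + q = 15; m = -30; a(2) = -2*(-16) + 2*(-30) = -28; iterating: a(2)=-28, a(3)=24, a(4)=-104, a(5)=256, a(6)=-720, a(7)=1952, a(8)=-5344, a(9)=14592, a(10)=-39872, a(11)=108928, a(12)=-297600, a(13)=813056, a(14)=-2221312; answer -2221312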